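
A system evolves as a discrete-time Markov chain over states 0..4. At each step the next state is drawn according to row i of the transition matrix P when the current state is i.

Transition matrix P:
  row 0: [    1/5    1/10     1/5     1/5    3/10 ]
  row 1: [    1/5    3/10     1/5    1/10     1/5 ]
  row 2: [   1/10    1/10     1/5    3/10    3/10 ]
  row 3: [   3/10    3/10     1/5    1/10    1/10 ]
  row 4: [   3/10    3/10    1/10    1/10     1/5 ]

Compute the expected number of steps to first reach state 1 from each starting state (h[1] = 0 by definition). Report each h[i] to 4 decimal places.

First-step conditioning: h[1] = 0; for i ≠ 1, h[i] = 1 + Σ_k P[i][k]·h[k].
  h[0] = 1 + 1/5·h[0] + 1/5·h[2] + 1/5·h[3] + 3/10·h[4]
  h[2] = 1 + 1/10·h[0] + 1/5·h[2] + 3/10·h[3] + 3/10·h[4]
  h[3] = 1 + 3/10·h[0] + 1/5·h[2] + 1/10·h[3] + 1/10·h[4]
  h[4] = 1 + 3/10·h[0] + 1/10·h[2] + 1/10·h[3] + 1/5·h[4]
Solving the 4×4 linear system over states ≠ 1 gives exactly h = [60/11, 0, 650/121, 560/121, 50/11] (h[1] = 0 is the target).

h = [5.4545, 0.0000, 5.3719, 4.6281, 4.5455]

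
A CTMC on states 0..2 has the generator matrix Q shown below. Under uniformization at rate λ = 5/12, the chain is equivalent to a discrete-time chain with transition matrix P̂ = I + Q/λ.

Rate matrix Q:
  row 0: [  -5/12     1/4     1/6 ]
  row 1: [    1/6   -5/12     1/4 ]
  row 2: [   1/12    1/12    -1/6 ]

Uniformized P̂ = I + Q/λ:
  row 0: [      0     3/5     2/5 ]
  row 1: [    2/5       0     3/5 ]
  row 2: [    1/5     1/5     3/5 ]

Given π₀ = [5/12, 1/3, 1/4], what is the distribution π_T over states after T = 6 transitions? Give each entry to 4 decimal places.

t=0: π = [0.4167, 0.3333, 0.2500]
t=1: π = [0.1833, 0.3000, 0.5167]
t=2: π = [0.2233, 0.2133, 0.5633]
t=3: π = [0.1980, 0.2467, 0.5553]
t=4: π = [0.2097, 0.2299, 0.5604]
t=5: π = [0.2040, 0.2379, 0.5581]
t=6: π = [0.2068, 0.2340, 0.5592]

π = [0.2068, 0.2340, 0.5592]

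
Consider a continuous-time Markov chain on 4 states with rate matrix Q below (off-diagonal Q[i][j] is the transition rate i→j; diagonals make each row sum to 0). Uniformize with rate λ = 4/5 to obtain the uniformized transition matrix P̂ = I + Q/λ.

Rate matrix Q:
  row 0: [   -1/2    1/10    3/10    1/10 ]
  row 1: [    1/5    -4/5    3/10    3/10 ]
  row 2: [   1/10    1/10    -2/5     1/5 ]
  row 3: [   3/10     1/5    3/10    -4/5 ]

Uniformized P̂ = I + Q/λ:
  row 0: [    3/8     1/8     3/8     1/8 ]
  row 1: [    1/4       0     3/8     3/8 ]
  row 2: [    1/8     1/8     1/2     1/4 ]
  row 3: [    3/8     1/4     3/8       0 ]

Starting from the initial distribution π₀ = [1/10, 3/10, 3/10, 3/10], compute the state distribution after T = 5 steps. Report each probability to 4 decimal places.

π = [0.2513, 0.1319, 0.4286, 0.1882]

t=0: π = [0.1000, 0.3000, 0.3000, 0.3000]
t=1: π = [0.2625, 0.1250, 0.4125, 0.2000]
t=2: π = [0.2563, 0.1344, 0.4266, 0.1828]
t=3: π = [0.2516, 0.1311, 0.4283, 0.1891]
t=4: π = [0.2515, 0.1323, 0.4285, 0.1877]
t=5: π = [0.2513, 0.1319, 0.4286, 0.1882]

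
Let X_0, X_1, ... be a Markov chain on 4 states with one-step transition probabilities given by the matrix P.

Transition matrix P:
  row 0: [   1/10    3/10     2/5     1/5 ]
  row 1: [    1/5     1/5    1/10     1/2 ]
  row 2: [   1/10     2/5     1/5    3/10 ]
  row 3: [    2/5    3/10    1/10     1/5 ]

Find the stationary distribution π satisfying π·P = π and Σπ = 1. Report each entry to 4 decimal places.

Balance equations π_j = Σ_i π_i·P[i][j]:
  π_0 = 1/10·π_0 + 1/5·π_1 + 1/10·π_2 + 2/5·π_3
  π_1 = 3/10·π_0 + 1/5·π_1 + 2/5·π_2 + 3/10·π_3
  π_2 = 2/5·π_0 + 1/10·π_1 + 1/5·π_2 + 1/10·π_3
  normalize: π_0 + π_1 + π_2 + π_3 = 1
Solving the linear system gives exactly π = [307/1392, 403/1392, 257/1392, 425/1392].

π = [0.2205, 0.2895, 0.1846, 0.3053]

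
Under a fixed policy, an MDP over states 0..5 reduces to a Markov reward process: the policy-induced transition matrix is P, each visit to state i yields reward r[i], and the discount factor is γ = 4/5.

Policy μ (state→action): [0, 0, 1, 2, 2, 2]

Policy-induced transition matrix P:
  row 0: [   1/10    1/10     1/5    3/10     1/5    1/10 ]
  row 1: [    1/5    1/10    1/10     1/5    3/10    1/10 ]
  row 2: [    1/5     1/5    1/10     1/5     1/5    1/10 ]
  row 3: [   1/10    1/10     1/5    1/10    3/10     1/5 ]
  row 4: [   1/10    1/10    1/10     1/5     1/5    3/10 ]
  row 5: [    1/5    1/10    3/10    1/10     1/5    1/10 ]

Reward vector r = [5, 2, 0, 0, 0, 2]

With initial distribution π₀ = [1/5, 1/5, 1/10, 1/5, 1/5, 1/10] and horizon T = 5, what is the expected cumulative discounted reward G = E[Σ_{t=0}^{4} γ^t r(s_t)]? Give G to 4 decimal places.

t=0: π = [0.2000, 0.2000, 0.1000, 0.2000, 0.2000, 0.1000], E[r] = 1.6000, γ^t·E[r] = 1.600000, running G = 1.600000
t=1: π = [0.1400, 0.1100, 0.1600, 0.1900, 0.2400, 0.1600], E[r] = 1.2400, γ^t·E[r] = 0.992000, running G = 2.592000
t=2: π = [0.1430, 0.1160, 0.1650, 0.1790, 0.2300, 0.1670], E[r] = 1.2810, γ^t·E[r] = 0.819840, running G = 3.411840
t=3: π = [0.1448, 0.1165, 0.1656, 0.1797, 0.2295, 0.1639], E[r] = 1.2848, γ^t·E[r] = 0.657818, running G = 4.069658
t=4: π = [0.1446, 0.1166, 0.1652, 0.1801, 0.2296, 0.1639], E[r] = 1.2839, γ^t·E[r] = 0.525869, running G = 4.595527

G = 4.5955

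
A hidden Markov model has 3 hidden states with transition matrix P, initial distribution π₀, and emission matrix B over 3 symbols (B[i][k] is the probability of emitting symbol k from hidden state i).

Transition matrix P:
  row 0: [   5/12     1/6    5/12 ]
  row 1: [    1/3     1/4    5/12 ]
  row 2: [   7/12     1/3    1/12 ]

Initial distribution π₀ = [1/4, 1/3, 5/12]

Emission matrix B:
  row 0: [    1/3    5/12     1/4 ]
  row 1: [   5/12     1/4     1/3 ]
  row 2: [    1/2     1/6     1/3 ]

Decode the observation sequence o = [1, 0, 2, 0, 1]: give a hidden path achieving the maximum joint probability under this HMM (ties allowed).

path = [0, 2, 0, 2, 0]

t=0: δ = [1.042e-01, 8.333e-02, 6.944e-02]  (obs o_0=1)
t=1: δ = [1.447e-02, 9.645e-03, 2.170e-02]  ψ = [0, 2, 0]  (obs o_1=0)
t=2: δ = [3.165e-03, 2.411e-03, 2.009e-03]  ψ = [2, 2, 0]  (obs o_2=2)
t=3: δ = [4.396e-04, 2.791e-04, 6.593e-04]  ψ = [0, 2, 0]  (obs o_3=0)
t=4: δ = [1.603e-04, 5.494e-05, 3.052e-05]  ψ = [2, 2, 0]  (obs o_4=1)
backtrack: best end state = 0; path = [0, 2, 0, 2, 0]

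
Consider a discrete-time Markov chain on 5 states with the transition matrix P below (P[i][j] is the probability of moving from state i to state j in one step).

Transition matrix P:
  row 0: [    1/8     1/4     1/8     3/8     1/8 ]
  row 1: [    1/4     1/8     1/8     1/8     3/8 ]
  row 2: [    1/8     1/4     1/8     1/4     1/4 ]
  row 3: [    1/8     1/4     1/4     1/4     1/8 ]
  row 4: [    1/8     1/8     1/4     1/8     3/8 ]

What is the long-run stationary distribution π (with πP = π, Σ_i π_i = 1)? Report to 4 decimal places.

Balance equations π_j = Σ_i π_i·P[i][j]:
  π_0 = 1/8·π_0 + 1/4·π_1 + 1/8·π_2 + 1/8·π_3 + 1/8·π_4
  π_1 = 1/4·π_0 + 1/8·π_1 + 1/4·π_2 + 1/4·π_3 + 1/8·π_4
  π_2 = 1/8·π_0 + 1/8·π_1 + 1/8·π_2 + 1/4·π_3 + 1/4·π_4
  π_3 = 3/8·π_0 + 1/8·π_1 + 1/4·π_2 + 1/4·π_3 + 1/8·π_4
  normalize: π_0 + π_1 + π_2 + π_3 + π_4 = 1
Solving the linear system gives exactly π = [200/1341, 259/1341, 247/1341, 284/1341, 39/149].

π = [0.1491, 0.1931, 0.1842, 0.2118, 0.2617]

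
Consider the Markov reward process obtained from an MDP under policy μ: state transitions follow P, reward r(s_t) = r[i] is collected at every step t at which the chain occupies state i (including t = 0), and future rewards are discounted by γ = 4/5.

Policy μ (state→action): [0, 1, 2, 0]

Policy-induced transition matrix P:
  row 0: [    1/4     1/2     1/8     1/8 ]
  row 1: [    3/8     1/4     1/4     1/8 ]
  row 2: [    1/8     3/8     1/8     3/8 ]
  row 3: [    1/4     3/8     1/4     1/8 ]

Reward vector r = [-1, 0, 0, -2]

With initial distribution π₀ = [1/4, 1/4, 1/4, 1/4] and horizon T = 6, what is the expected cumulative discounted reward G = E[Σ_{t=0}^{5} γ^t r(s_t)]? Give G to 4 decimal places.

G = -2.4167

t=0: π = [0.2500, 0.2500, 0.2500, 0.2500], E[r] = -0.7500, γ^t·E[r] = -0.750000, running G = -0.750000
t=1: π = [0.2500, 0.3750, 0.1875, 0.1875], E[r] = -0.6250, γ^t·E[r] = -0.500000, running G = -1.250000
t=2: π = [0.2734, 0.3594, 0.1953, 0.1719], E[r] = -0.6172, γ^t·E[r] = -0.395000, running G = -1.645000
t=3: π = [0.2705, 0.3643, 0.1914, 0.1738], E[r] = -0.6182, γ^t·E[r] = -0.316500, running G = -1.961500
t=4: π = [0.2716, 0.3633, 0.1923, 0.1729], E[r] = -0.6173, γ^t·E[r] = -0.252850, running G = -2.214350
t=5: π = [0.2714, 0.3635, 0.1920, 0.1731], E[r] = -0.6175, γ^t·E[r] = -0.202345, running G = -2.416695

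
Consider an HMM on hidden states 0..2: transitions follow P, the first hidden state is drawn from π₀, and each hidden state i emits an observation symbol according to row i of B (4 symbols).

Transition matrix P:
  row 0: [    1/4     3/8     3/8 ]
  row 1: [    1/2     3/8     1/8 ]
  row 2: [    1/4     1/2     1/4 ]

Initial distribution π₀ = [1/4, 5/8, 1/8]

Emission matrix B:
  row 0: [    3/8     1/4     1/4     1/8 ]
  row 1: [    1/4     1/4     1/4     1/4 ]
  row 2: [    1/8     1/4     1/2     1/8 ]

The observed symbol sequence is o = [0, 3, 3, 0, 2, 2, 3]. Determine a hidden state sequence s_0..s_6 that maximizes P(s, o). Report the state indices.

t=0: δ = [9.375e-02, 1.562e-01, 1.562e-02]  (obs o_0=0)
t=1: δ = [9.766e-03, 1.465e-02, 4.395e-03]  ψ = [1, 1, 0]  (obs o_1=3)
t=2: δ = [9.155e-04, 1.373e-03, 4.578e-04]  ψ = [1, 1, 0]  (obs o_2=3)
t=3: δ = [2.575e-04, 1.287e-04, 4.292e-05]  ψ = [1, 1, 0]  (obs o_3=0)
t=4: δ = [1.609e-05, 2.414e-05, 4.828e-05]  ψ = [0, 0, 0]  (obs o_4=2)
t=5: δ = [3.017e-06, 6.035e-06, 6.035e-06]  ψ = [1, 2, 2]  (obs o_5=2)
t=6: δ = [3.772e-07, 7.544e-07, 1.886e-07]  ψ = [1, 2, 2]  (obs o_6=3)
backtrack: best end state = 1; path = [1, 1, 1, 0, 2, 2, 1]

path = [1, 1, 1, 0, 2, 2, 1]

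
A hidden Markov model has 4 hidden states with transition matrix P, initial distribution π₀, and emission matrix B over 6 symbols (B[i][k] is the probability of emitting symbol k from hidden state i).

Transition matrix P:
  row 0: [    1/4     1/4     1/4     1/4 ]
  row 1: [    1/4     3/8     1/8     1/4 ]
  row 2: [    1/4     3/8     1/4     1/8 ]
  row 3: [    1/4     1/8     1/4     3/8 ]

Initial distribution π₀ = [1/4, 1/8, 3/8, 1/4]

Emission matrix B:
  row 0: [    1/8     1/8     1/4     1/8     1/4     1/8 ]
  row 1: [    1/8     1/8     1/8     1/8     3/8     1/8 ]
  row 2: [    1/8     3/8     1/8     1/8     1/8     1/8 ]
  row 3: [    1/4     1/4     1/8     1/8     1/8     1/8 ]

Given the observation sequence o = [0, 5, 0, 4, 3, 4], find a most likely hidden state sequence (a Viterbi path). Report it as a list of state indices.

t=0: δ = [3.125e-02, 1.562e-02, 4.688e-02, 6.250e-02]  (obs o_0=0)
t=1: δ = [1.953e-03, 2.197e-03, 1.953e-03, 2.930e-03]  ψ = [3, 2, 3, 3]  (obs o_1=5)
t=2: δ = [9.155e-05, 1.030e-04, 9.155e-05, 2.747e-04]  ψ = [3, 1, 3, 3]  (obs o_2=0)
t=3: δ = [1.717e-05, 1.448e-05, 8.583e-06, 1.287e-05]  ψ = [3, 1, 3, 3]  (obs o_3=4)
t=4: δ = [5.364e-07, 6.789e-07, 5.364e-07, 6.035e-07]  ψ = [0, 1, 0, 3]  (obs o_4=3)
t=5: δ = [4.243e-08, 9.548e-08, 1.886e-08, 2.829e-08]  ψ = [1, 1, 3, 3]  (obs o_5=4)
backtrack: best end state = 1; path = [2, 1, 1, 1, 1, 1]

path = [2, 1, 1, 1, 1, 1]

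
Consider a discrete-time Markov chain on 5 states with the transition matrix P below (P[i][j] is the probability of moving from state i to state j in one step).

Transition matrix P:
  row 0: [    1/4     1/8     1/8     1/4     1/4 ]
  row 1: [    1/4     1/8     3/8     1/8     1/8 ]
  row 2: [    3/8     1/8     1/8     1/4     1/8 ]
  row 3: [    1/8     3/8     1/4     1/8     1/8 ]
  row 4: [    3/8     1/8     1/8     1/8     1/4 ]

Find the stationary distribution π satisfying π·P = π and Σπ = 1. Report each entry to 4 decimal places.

π = [0.2737, 0.1708, 0.1906, 0.1830, 0.1820]

Balance equations π_j = Σ_i π_i·P[i][j]:
  π_0 = 1/4·π_0 + 1/4·π_1 + 3/8·π_2 + 1/8·π_3 + 3/8·π_4
  π_1 = 1/8·π_0 + 1/8·π_1 + 1/8·π_2 + 3/8·π_3 + 1/8·π_4
  π_2 = 1/8·π_0 + 3/8·π_1 + 1/8·π_2 + 1/4·π_3 + 1/8·π_4
  π_3 = 1/4·π_0 + 1/8·π_1 + 1/4·π_2 + 1/8·π_3 + 1/8·π_4
  normalize: π_0 + π_1 + π_2 + π_3 + π_4 = 1
Solving the linear system gives exactly π = [1271/4644, 793/4644, 295/1548, 425/2322, 845/4644].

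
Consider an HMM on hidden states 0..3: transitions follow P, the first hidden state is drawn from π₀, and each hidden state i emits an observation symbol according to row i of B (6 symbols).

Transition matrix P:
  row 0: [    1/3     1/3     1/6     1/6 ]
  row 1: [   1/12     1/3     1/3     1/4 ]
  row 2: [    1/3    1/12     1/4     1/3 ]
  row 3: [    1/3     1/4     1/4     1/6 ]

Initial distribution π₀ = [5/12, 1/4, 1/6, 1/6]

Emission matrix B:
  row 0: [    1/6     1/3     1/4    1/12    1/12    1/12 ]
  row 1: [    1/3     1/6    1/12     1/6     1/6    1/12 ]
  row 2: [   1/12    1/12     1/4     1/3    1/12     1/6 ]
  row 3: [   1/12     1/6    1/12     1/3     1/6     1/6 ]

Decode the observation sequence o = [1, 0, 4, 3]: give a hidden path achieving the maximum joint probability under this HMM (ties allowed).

path = [0, 1, 1, 2]

t=0: δ = [1.389e-01, 4.167e-02, 1.389e-02, 2.778e-02]  (obs o_0=1)
t=1: δ = [7.716e-03, 1.543e-02, 1.929e-03, 1.929e-03]  ψ = [0, 0, 0, 0]  (obs o_1=0)
t=2: δ = [2.143e-04, 8.573e-04, 4.287e-04, 6.430e-04]  ψ = [0, 1, 1, 1]  (obs o_2=4)
t=3: δ = [1.786e-05, 4.763e-05, 9.526e-05, 7.144e-05]  ψ = [3, 1, 1, 1]  (obs o_3=3)
backtrack: best end state = 2; path = [0, 1, 1, 2]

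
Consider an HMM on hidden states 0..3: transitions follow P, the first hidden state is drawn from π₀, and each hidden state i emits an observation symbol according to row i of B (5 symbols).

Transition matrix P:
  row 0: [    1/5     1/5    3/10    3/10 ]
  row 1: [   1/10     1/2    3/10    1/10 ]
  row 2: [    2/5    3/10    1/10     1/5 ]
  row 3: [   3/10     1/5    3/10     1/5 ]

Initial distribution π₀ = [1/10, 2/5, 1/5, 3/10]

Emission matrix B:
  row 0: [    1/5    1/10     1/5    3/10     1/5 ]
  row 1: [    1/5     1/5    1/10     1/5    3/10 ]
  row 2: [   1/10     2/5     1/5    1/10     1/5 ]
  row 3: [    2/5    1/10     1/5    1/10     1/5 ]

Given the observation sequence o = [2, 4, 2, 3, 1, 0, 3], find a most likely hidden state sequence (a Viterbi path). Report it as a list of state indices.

t=0: δ = [2.000e-02, 4.000e-02, 4.000e-02, 6.000e-02]  (obs o_0=2)
t=1: δ = [3.600e-03, 6.000e-03, 3.600e-03, 2.400e-03]  ψ = [3, 1, 3, 3]  (obs o_1=4)
t=2: δ = [2.880e-04, 3.000e-04, 3.600e-04, 2.160e-04]  ψ = [2, 1, 1, 0]  (obs o_2=2)
t=3: δ = [4.320e-05, 3.000e-05, 9.000e-06, 8.640e-06]  ψ = [2, 1, 1, 0]  (obs o_3=3)
t=4: δ = [8.640e-07, 3.000e-06, 5.184e-06, 1.296e-06]  ψ = [0, 1, 0, 0]  (obs o_4=1)
t=5: δ = [4.147e-07, 3.110e-07, 9.000e-08, 4.147e-07]  ψ = [2, 2, 1, 2]  (obs o_5=0)
t=6: δ = [3.732e-08, 3.110e-08, 1.244e-08, 1.244e-08]  ψ = [3, 1, 0, 0]  (obs o_6=3)
backtrack: best end state = 0; path = [1, 1, 2, 0, 2, 3, 0]

path = [1, 1, 2, 0, 2, 3, 0]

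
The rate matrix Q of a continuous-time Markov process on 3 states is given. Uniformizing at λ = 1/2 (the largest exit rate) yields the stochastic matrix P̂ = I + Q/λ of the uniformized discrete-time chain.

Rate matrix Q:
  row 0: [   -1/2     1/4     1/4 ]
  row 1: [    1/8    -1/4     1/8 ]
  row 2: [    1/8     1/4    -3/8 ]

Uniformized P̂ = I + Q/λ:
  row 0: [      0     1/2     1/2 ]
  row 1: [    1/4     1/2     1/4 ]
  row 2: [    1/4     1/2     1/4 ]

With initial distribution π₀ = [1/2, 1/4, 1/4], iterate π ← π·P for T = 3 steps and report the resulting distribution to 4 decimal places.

π = [0.1953, 0.5000, 0.3047]

t=0: π = [0.5000, 0.2500, 0.2500]
t=1: π = [0.1250, 0.5000, 0.3750]
t=2: π = [0.2188, 0.5000, 0.2813]
t=3: π = [0.1953, 0.5000, 0.3047]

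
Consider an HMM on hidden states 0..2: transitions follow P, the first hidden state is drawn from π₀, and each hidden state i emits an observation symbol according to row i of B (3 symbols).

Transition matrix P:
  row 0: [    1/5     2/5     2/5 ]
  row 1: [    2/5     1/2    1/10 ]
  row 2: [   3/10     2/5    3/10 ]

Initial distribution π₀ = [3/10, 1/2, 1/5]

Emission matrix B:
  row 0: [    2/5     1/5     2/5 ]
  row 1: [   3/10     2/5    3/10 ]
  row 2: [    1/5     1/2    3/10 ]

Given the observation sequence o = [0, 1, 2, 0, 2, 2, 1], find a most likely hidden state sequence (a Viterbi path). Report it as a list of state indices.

t=0: δ = [1.200e-01, 1.500e-01, 4.000e-02]  (obs o_0=0)
t=1: δ = [1.200e-02, 3.000e-02, 2.400e-02]  ψ = [1, 1, 0]  (obs o_1=1)
t=2: δ = [4.800e-03, 4.500e-03, 2.160e-03]  ψ = [1, 1, 2]  (obs o_2=2)
t=3: δ = [7.200e-04, 6.750e-04, 3.840e-04]  ψ = [1, 1, 0]  (obs o_3=0)
t=4: δ = [1.080e-04, 1.012e-04, 8.640e-05]  ψ = [1, 1, 0]  (obs o_4=2)
t=5: δ = [1.620e-05, 1.519e-05, 1.296e-05]  ψ = [1, 1, 0]  (obs o_5=2)
t=6: δ = [1.215e-06, 3.038e-06, 3.240e-06]  ψ = [1, 1, 0]  (obs o_6=1)
backtrack: best end state = 2; path = [1, 1, 1, 1, 1, 0, 2]

path = [1, 1, 1, 1, 1, 0, 2]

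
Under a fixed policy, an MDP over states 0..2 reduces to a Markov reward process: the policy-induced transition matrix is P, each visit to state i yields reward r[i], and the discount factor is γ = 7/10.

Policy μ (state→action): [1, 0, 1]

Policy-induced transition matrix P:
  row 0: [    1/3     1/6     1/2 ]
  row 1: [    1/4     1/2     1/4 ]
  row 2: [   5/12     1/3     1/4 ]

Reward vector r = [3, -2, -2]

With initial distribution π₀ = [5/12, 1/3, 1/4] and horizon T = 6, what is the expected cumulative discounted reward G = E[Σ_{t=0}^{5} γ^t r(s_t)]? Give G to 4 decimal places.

t=0: π = [0.4167, 0.3333, 0.2500], E[r] = 0.0833, γ^t·E[r] = 0.083333, running G = 0.083333
t=1: π = [0.3264, 0.3194, 0.3542], E[r] = -0.3681, γ^t·E[r] = -0.257639, running G = -0.174306
t=2: π = [0.3362, 0.3322, 0.3316], E[r] = -0.3189, γ^t·E[r] = -0.156244, running G = -0.330550
t=3: π = [0.3333, 0.3327, 0.3341], E[r] = -0.3336, γ^t·E[r] = -0.114416, running G = -0.444966
t=4: π = [0.3334, 0.3332, 0.3333], E[r] = -0.3328, γ^t·E[r] = -0.079893, running G = -0.524859
t=5: π = [0.3333, 0.3333, 0.3334], E[r] = -0.3333, γ^t·E[r] = -0.056017, running G = -0.580876

G = -0.5809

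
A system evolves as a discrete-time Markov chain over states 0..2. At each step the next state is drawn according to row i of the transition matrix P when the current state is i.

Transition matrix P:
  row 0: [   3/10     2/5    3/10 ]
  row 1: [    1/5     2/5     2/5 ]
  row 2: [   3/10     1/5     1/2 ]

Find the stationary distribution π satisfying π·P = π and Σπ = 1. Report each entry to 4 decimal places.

Balance equations π_j = Σ_i π_i·P[i][j]:
  π_0 = 3/10·π_0 + 1/5·π_1 + 3/10·π_2
  π_1 = 2/5·π_0 + 2/5·π_1 + 1/5·π_2
  normalize: π_0 + π_1 + π_2 = 1
Solving the linear system gives exactly π = [11/41, 13/41, 17/41].

π = [0.2683, 0.3171, 0.4146]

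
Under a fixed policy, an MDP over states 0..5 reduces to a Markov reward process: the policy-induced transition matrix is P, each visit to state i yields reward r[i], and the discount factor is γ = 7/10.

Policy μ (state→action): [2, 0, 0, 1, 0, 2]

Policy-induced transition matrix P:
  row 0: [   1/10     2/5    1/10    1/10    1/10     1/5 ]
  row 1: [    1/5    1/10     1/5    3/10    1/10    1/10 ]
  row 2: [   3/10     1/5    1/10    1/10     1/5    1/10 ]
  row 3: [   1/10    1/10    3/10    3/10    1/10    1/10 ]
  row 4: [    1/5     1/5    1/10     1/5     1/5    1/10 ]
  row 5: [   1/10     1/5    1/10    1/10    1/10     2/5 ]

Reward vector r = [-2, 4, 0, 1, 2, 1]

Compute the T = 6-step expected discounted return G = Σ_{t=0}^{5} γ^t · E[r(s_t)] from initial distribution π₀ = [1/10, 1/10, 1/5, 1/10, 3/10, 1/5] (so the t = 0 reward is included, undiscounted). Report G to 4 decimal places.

G = 3.1867

t=0: π = [0.1000, 0.1000, 0.2000, 0.1000, 0.3000, 0.2000], E[r] = 1.1000, γ^t·E[r] = 1.100000, running G = 1.100000
t=1: π = [0.1800, 0.2000, 0.1300, 0.1700, 0.1500, 0.1700], E[r] = 1.0800, γ^t·E[r] = 0.756000, running G = 1.856000
t=2: π = [0.1610, 0.1990, 0.1540, 0.1890, 0.1280, 0.1690], E[r] = 1.0880, γ^t·E[r] = 0.533120, running G = 2.389120
t=3: π = [0.1635, 0.1934, 0.1577, 0.1904, 0.1282, 0.1668], E[r] = 1.0602, γ^t·E[r] = 0.363649, running G = 2.752769
t=4: π = [0.1637, 0.1943, 0.1574, 0.1896, 0.1286, 0.1664], E[r] = 1.0630, γ^t·E[r] = 0.255234, running G = 3.008002
t=5: π = [0.1638, 0.1944, 0.1573, 0.1896, 0.1286, 0.1663], E[r] = 1.0630, γ^t·E[r] = 0.178655, running G = 3.186657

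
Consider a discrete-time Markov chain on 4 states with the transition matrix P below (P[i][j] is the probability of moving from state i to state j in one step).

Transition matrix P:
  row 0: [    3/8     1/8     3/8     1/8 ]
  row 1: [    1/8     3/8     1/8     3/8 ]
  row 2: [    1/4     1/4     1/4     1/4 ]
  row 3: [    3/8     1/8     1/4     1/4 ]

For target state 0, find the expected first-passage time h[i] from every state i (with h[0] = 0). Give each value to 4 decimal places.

h = [0.0000, 4.4138, 3.9310, 3.3793]

First-step conditioning: h[0] = 0; for i ≠ 0, h[i] = 1 + Σ_k P[i][k]·h[k].
  h[1] = 1 + 3/8·h[1] + 1/8·h[2] + 3/8·h[3]
  h[2] = 1 + 1/4·h[1] + 1/4·h[2] + 1/4·h[3]
  h[3] = 1 + 1/8·h[1] + 1/4·h[2] + 1/4·h[3]
Solving the 3×3 linear system over states ≠ 0 gives exactly h = [0, 128/29, 114/29, 98/29] (h[0] = 0 is the target).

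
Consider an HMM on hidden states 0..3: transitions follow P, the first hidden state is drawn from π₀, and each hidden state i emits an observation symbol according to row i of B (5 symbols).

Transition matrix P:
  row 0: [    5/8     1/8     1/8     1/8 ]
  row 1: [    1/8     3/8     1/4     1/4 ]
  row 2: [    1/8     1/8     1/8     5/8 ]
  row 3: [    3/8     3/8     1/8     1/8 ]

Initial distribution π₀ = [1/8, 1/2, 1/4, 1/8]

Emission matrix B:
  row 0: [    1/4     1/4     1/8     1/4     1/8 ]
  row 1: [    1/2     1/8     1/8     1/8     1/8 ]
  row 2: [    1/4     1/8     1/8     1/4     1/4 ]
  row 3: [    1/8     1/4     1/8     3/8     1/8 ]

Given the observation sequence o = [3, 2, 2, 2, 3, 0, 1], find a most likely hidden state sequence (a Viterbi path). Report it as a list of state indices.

t=0: δ = [3.125e-02, 6.250e-02, 6.250e-02, 4.688e-02]  (obs o_0=3)
t=1: δ = [2.441e-03, 2.930e-03, 1.953e-03, 4.883e-03]  ψ = [0, 1, 1, 2]  (obs o_1=2)
t=2: δ = [2.289e-04, 2.289e-04, 9.155e-05, 1.526e-04]  ψ = [3, 3, 1, 2]  (obs o_2=2)
t=3: δ = [1.788e-05, 1.073e-05, 7.153e-06, 7.153e-06]  ψ = [0, 1, 1, 1]  (obs o_3=2)
t=4: δ = [2.794e-06, 5.029e-07, 6.706e-07, 1.676e-06]  ψ = [0, 1, 1, 2]  (obs o_4=3)
t=5: δ = [4.366e-07, 3.143e-07, 8.731e-08, 5.239e-08]  ψ = [0, 3, 0, 2]  (obs o_5=0)
t=6: δ = [6.821e-08, 1.473e-08, 9.823e-09, 1.965e-08]  ψ = [0, 1, 1, 1]  (obs o_6=1)
backtrack: best end state = 0; path = [2, 3, 0, 0, 0, 0, 0]

path = [2, 3, 0, 0, 0, 0, 0]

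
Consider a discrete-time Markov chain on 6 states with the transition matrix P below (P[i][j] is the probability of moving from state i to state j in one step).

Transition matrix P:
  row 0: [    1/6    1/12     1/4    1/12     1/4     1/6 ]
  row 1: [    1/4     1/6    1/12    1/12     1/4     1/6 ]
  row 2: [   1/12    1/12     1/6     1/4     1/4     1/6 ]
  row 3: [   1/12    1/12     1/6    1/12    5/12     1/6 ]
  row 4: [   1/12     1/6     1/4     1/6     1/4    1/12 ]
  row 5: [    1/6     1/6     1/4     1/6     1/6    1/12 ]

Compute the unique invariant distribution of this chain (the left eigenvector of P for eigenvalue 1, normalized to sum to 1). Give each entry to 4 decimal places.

π = [0.1261, 0.1270, 0.1997, 0.1497, 0.2638, 0.1336]

Balance equations π_j = Σ_i π_i·P[i][j]:
  π_0 = 1/6·π_0 + 1/4·π_1 + 1/12·π_2 + 1/12·π_3 + 1/12·π_4 + 1/6·π_5
  π_1 = 1/12·π_0 + 1/6·π_1 + 1/12·π_2 + 1/12·π_3 + 1/6·π_4 + 1/6·π_5
  π_2 = 1/4·π_0 + 1/12·π_1 + 1/6·π_2 + 1/6·π_3 + 1/4·π_4 + 1/4·π_5
  π_3 = 1/12·π_0 + 1/12·π_1 + 1/4·π_2 + 1/12·π_3 + 1/6·π_4 + 1/6·π_5
  π_4 = 1/4·π_0 + 1/4·π_1 + 1/4·π_2 + 5/12·π_3 + 1/4·π_4 + 1/6·π_5
  normalize: π_0 + π_1 + π_2 + π_3 + π_4 + π_5 = 1
Solving the linear system gives exactly π = [16781/133027, 16899/133027, 53133/266054, 39837/266054, 35096/133027, 17766/133027].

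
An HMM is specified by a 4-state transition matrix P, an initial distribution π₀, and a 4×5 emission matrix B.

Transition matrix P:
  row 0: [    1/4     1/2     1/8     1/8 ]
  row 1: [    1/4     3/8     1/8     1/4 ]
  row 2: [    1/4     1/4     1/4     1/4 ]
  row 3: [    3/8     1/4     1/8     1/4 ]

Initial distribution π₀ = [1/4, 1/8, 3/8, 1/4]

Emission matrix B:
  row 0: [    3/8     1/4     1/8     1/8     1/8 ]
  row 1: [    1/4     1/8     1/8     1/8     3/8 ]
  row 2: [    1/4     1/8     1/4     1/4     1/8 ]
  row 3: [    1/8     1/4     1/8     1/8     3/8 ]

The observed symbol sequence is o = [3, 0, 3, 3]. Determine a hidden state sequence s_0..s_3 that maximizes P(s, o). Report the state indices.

t=0: δ = [3.125e-02, 1.562e-02, 9.375e-02, 3.125e-02]  (obs o_0=3)
t=1: δ = [8.789e-03, 5.859e-03, 5.859e-03, 2.930e-03]  ψ = [2, 2, 2, 2]  (obs o_1=0)
t=2: δ = [2.747e-04, 5.493e-04, 3.662e-04, 1.831e-04]  ψ = [0, 0, 2, 1]  (obs o_2=3)
t=3: δ = [1.717e-05, 2.575e-05, 2.289e-05, 1.717e-05]  ψ = [1, 1, 2, 1]  (obs o_3=3)
backtrack: best end state = 1; path = [2, 0, 1, 1]

path = [2, 0, 1, 1]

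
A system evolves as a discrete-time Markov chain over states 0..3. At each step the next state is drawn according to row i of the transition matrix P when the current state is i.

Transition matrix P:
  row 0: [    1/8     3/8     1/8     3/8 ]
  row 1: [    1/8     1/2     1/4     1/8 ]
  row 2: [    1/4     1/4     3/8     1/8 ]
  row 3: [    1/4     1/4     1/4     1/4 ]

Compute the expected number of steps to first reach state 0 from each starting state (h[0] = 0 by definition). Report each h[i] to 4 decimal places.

First-step conditioning: h[0] = 0; for i ≠ 0, h[i] = 1 + Σ_k P[i][k]·h[k].
  h[1] = 1 + 1/2·h[1] + 1/4·h[2] + 1/8·h[3]
  h[2] = 1 + 1/4·h[1] + 3/8·h[2] + 1/8·h[3]
  h[3] = 1 + 1/4·h[1] + 1/4·h[2] + 1/4·h[3]
Solving the 3×3 linear system over states ≠ 0 gives exactly h = [0, 28/5, 24/5, 24/5] (h[0] = 0 is the target).

h = [0.0000, 5.6000, 4.8000, 4.8000]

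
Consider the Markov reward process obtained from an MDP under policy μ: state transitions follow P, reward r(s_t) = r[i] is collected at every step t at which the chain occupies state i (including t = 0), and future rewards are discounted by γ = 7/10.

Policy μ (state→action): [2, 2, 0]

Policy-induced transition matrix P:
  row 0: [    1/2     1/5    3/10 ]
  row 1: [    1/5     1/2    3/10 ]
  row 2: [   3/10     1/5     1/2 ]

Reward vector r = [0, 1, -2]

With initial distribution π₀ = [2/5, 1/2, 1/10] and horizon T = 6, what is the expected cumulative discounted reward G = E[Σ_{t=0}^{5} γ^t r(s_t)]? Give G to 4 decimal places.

t=0: π = [0.4000, 0.5000, 0.1000], E[r] = 0.3000, γ^t·E[r] = 0.300000, running G = 0.300000
t=1: π = [0.3300, 0.3500, 0.3200], E[r] = -0.2900, γ^t·E[r] = -0.203000, running G = 0.097000
t=2: π = [0.3310, 0.3050, 0.3640], E[r] = -0.4230, γ^t·E[r] = -0.207270, running G = -0.110270
t=3: π = [0.3357, 0.2915, 0.3728], E[r] = -0.4541, γ^t·E[r] = -0.155756, running G = -0.266026
t=4: π = [0.3380, 0.2875, 0.3746], E[r] = -0.4617, γ^t·E[r] = -0.110847, running G = -0.376873
t=5: π = [0.3389, 0.2862, 0.3749], E[r] = -0.4636, γ^t·E[r] = -0.077915, running G = -0.454789

G = -0.4548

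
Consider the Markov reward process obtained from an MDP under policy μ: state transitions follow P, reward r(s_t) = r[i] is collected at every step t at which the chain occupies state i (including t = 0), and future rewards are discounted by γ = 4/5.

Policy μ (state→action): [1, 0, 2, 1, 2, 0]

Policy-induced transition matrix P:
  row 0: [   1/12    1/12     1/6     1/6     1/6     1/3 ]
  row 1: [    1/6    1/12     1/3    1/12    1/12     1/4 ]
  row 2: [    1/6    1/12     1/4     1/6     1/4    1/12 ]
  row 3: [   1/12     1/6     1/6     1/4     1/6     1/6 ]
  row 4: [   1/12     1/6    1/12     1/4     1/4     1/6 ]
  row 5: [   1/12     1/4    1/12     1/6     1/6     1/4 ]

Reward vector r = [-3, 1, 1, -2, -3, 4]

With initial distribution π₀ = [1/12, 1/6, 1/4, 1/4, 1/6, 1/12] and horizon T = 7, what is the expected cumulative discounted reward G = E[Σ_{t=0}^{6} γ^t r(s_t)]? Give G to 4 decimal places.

G = -1.0054

t=0: π = [0.0833, 0.1667, 0.2500, 0.2500, 0.1667, 0.0833], E[r] = -0.5000, γ^t·E[r] = -0.500000, running G = -0.500000
t=1: π = [0.1181, 0.1319, 0.1944, 0.1875, 0.1875, 0.1806], E[r] = -0.2431, γ^t·E[r] = -0.194444, running G = -0.694444
t=2: π = [0.1105, 0.1447, 0.1742, 0.1869, 0.1875, 0.1962], E[r] = -0.1644, γ^t·E[r] = -0.105185, running G = -0.799630
t=3: π = [0.1099, 0.1472, 0.1733, 0.1858, 0.1848, 0.1990], E[r] = -0.1391, γ^t·E[r] = -0.071235, running G = -0.870864
t=4: π = [0.1100, 0.1474, 0.1737, 0.1853, 0.1842, 0.1994], E[r] = -0.1348, γ^t·E[r] = -0.055210, running G = -0.926074
t=5: π = [0.1101, 0.1474, 0.1737, 0.1852, 0.1842, 0.1994], E[r] = -0.1344, γ^t·E[r] = -0.044050, running G = -0.970124
t=6: π = [0.1101, 0.1474, 0.1737, 0.1852, 0.1842, 0.1994], E[r] = -0.1344, γ^t·E[r] = -0.035239, running G = -1.005363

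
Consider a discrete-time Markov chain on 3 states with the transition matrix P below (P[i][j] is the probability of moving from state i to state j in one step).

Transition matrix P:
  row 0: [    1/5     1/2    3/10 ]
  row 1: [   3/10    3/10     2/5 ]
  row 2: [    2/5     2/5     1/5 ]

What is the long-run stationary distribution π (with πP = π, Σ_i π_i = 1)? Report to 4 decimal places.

Balance equations π_j = Σ_i π_i·P[i][j]:
  π_0 = 1/5·π_0 + 3/10·π_1 + 2/5·π_2
  π_1 = 1/2·π_0 + 3/10·π_1 + 2/5·π_2
  normalize: π_0 + π_1 + π_2 = 1
Solving the linear system gives exactly π = [40/133, 52/133, 41/133].

π = [0.3008, 0.3910, 0.3083]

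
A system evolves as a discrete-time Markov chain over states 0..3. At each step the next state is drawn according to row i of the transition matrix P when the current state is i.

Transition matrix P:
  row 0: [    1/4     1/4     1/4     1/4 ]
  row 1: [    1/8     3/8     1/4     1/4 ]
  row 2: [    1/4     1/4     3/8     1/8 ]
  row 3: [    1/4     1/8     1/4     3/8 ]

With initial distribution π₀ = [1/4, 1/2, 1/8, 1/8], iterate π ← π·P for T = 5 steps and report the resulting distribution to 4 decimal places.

t=0: π = [0.2500, 0.5000, 0.1250, 0.1250]
t=1: π = [0.1875, 0.2969, 0.2656, 0.2500]
t=2: π = [0.2129, 0.2559, 0.2832, 0.2480]
t=3: π = [0.2180, 0.2510, 0.2854, 0.2456]
t=4: π = [0.2186, 0.2507, 0.2857, 0.2450]
t=5: π = [0.2187, 0.2507, 0.2857, 0.2449]

π = [0.2187, 0.2507, 0.2857, 0.2449]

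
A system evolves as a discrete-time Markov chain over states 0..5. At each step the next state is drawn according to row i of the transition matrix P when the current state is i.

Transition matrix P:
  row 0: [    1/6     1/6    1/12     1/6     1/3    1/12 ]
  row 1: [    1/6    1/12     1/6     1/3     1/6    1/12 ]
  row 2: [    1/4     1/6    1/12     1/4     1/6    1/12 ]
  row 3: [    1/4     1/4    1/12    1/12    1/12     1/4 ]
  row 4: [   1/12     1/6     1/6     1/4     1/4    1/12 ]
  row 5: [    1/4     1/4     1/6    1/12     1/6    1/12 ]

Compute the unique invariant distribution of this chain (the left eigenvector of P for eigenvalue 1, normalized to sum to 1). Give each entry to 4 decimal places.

Balance equations π_j = Σ_i π_i·P[i][j]:
  π_0 = 1/6·π_0 + 1/6·π_1 + 1/4·π_2 + 1/4·π_3 + 1/12·π_4 + 1/4·π_5
  π_1 = 1/6·π_0 + 1/12·π_1 + 1/6·π_2 + 1/4·π_3 + 1/6·π_4 + 1/4·π_5
  π_2 = 1/12·π_0 + 1/6·π_1 + 1/12·π_2 + 1/12·π_3 + 1/6·π_4 + 1/6·π_5
  π_3 = 1/6·π_0 + 1/3·π_1 + 1/4·π_2 + 1/12·π_3 + 1/4·π_4 + 1/12·π_5
  π_4 = 1/3·π_0 + 1/6·π_1 + 1/6·π_2 + 1/12·π_3 + 1/4·π_4 + 1/6·π_5
  normalize: π_0 + π_1 + π_2 + π_3 + π_4 + π_5 = 1
Solving the linear system gives exactly π = [30497/163396, 29075/163396, 20315/163396, 8050/40849, 16163/81698, 18983/163396].

π = [0.1866, 0.1779, 0.1243, 0.1971, 0.1978, 0.1162]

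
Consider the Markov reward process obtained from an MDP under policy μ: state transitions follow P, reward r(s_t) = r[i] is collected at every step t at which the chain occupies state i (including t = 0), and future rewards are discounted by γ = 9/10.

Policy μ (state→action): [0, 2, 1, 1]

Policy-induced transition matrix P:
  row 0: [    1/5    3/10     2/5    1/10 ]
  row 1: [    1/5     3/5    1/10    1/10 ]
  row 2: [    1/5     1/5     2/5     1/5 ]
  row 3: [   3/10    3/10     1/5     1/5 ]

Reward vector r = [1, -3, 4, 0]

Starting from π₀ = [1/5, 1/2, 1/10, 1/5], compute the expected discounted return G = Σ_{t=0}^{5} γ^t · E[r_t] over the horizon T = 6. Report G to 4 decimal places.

t=0: π = [0.2000, 0.5000, 0.1000, 0.2000], E[r] = -0.9000, γ^t·E[r] = -0.900000, running G = -0.900000
t=1: π = [0.2200, 0.4400, 0.2100, 0.1300], E[r] = -0.2600, γ^t·E[r] = -0.234000, running G = -1.134000
t=2: π = [0.2130, 0.4110, 0.2420, 0.1340], E[r] = -0.0520, γ^t·E[r] = -0.042120, running G = -1.176120
t=3: π = [0.2134, 0.3991, 0.2499, 0.1376], E[r] = 0.0157, γ^t·E[r] = 0.011445, running G = -1.164675
t=4: π = [0.2138, 0.3947, 0.2528, 0.1388], E[r] = 0.0405, γ^t·E[r] = 0.026598, running G = -1.138076
t=5: π = [0.2139, 0.3931, 0.2538, 0.1392], E[r] = 0.0497, γ^t·E[r] = 0.029375, running G = -1.108702

G = -1.1087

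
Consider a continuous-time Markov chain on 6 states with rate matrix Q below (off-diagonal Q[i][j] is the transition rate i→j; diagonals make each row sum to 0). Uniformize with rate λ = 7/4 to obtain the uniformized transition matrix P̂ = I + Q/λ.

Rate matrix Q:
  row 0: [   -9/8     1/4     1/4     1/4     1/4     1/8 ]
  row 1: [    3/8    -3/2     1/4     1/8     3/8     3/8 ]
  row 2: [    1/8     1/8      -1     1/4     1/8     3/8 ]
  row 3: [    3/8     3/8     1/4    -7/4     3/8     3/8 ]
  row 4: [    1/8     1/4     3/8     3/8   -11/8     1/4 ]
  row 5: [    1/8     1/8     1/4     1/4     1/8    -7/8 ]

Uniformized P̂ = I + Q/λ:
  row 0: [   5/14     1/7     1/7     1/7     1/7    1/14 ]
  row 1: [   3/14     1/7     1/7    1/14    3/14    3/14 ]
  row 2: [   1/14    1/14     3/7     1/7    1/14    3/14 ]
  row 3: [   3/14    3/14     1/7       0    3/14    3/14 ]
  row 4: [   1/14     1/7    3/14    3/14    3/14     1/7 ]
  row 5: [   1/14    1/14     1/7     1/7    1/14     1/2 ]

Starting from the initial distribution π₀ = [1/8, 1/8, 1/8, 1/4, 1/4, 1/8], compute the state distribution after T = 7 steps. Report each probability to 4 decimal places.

π = [0.1489, 0.1183, 0.2137, 0.1261, 0.1365, 0.2565]

t=0: π = [0.1250, 0.1250, 0.1250, 0.2500, 0.2500, 0.1250]
t=1: π = [0.1607, 0.1429, 0.1964, 0.1161, 0.1696, 0.2143]
t=2: π = [0.1543, 0.1218, 0.2111, 0.1282, 0.1441, 0.2404]
t=3: π = [0.1512, 0.1198, 0.2135, 0.1261, 0.1388, 0.2506]
t=4: π = [0.1498, 0.1187, 0.2138, 0.1262, 0.1372, 0.2544]
t=5: π = [0.1492, 0.1184, 0.2137, 0.1261, 0.1367, 0.2558]
t=6: π = [0.1490, 0.1183, 0.2137, 0.1261, 0.1366, 0.2563]
t=7: π = [0.1489, 0.1183, 0.2137, 0.1261, 0.1365, 0.2565]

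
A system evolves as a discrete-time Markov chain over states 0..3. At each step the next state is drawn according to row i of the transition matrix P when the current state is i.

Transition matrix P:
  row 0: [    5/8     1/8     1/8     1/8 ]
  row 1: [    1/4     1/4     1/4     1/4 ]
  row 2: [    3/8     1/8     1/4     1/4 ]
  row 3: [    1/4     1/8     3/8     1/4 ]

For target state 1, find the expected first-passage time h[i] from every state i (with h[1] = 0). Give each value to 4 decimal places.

h = [8.0000, 0.0000, 8.0000, 8.0000]

First-step conditioning: h[1] = 0; for i ≠ 1, h[i] = 1 + Σ_k P[i][k]·h[k].
  h[0] = 1 + 5/8·h[0] + 1/8·h[2] + 1/8·h[3]
  h[2] = 1 + 3/8·h[0] + 1/4·h[2] + 1/4·h[3]
  h[3] = 1 + 1/4·h[0] + 3/8·h[2] + 1/4·h[3]
Solving the 3×3 linear system over states ≠ 1 gives exactly h = [8, 0, 8, 8] (h[1] = 0 is the target).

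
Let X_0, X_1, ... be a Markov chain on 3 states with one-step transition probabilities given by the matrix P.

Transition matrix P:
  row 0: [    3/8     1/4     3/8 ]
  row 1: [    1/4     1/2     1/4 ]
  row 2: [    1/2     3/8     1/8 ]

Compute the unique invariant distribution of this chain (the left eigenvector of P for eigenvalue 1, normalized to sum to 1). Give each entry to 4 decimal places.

π = [0.3607, 0.3770, 0.2623]

Balance equations π_j = Σ_i π_i·P[i][j]:
  π_0 = 3/8·π_0 + 1/4·π_1 + 1/2·π_2
  π_1 = 1/4·π_0 + 1/2·π_1 + 3/8·π_2
  normalize: π_0 + π_1 + π_2 = 1
Solving the linear system gives exactly π = [22/61, 23/61, 16/61].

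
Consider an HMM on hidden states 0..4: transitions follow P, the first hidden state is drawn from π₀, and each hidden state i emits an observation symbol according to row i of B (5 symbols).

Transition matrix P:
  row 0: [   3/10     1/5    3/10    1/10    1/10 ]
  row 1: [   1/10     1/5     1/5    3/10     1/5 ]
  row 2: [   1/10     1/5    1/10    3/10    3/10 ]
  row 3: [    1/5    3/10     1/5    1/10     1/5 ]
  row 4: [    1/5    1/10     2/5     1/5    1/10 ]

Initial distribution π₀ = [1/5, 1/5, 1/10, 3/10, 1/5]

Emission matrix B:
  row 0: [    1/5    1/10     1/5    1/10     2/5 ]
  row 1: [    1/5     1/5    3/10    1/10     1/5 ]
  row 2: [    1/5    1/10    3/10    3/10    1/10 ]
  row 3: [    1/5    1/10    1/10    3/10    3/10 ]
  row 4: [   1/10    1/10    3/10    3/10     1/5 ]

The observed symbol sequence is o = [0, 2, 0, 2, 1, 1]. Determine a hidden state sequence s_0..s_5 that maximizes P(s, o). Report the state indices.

path = [3, 1, 3, 1, 3, 1]

t=0: δ = [4.000e-02, 4.000e-02, 2.000e-02, 6.000e-02, 2.000e-02]  (obs o_0=0)
t=1: δ = [2.400e-03, 5.400e-03, 3.600e-03, 1.200e-03, 3.600e-03]  ψ = [0, 3, 0, 1, 3]  (obs o_1=2)
t=2: δ = [1.440e-04, 2.160e-04, 2.880e-04, 3.240e-04, 1.080e-04]  ψ = [0, 1, 4, 1, 1]  (obs o_2=0)
t=3: δ = [1.296e-05, 2.916e-05, 1.944e-05, 8.640e-06, 2.592e-05]  ψ = [3, 3, 3, 2, 2]  (obs o_3=2)
t=4: δ = [5.184e-07, 1.166e-06, 1.037e-06, 8.748e-07, 5.832e-07]  ψ = [4, 1, 4, 1, 1]  (obs o_4=1)
t=5: δ = [1.750e-08, 5.249e-08, 2.333e-08, 3.499e-08, 3.110e-08]  ψ = [3, 3, 1, 1, 2]  (obs o_5=1)
backtrack: best end state = 1; path = [3, 1, 3, 1, 3, 1]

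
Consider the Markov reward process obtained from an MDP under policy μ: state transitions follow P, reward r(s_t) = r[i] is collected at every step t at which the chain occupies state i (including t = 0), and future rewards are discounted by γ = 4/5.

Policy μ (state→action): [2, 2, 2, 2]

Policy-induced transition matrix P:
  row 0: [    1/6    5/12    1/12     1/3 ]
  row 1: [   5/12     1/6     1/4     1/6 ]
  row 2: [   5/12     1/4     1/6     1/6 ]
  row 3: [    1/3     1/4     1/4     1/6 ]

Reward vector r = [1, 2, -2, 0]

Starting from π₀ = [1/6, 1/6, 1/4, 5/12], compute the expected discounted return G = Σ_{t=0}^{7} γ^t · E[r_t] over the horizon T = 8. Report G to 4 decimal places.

G = 1.5971

t=0: π = [0.1667, 0.1667, 0.2500, 0.4167], E[r] = 0.0000, γ^t·E[r] = 0.000000, running G = 0.000000
t=1: π = [0.3403, 0.2639, 0.2014, 0.1944], E[r] = 0.4653, γ^t·E[r] = 0.372222, running G = 0.372222
t=2: π = [0.3154, 0.2847, 0.1765, 0.2234], E[r] = 0.5318, γ^t·E[r] = 0.340370, running G = 0.712593
t=3: π = [0.3192, 0.2788, 0.1827, 0.2192], E[r] = 0.5114, γ^t·E[r] = 0.261852, running G = 0.974444
t=4: π = [0.3186, 0.2800, 0.1816, 0.2199], E[r] = 0.5154, γ^t·E[r] = 0.211100, running G = 1.185544
t=5: π = [0.3187, 0.2798, 0.1818, 0.2198], E[r] = 0.5147, γ^t·E[r] = 0.168655, running G = 1.354199
t=6: π = [0.3187, 0.2798, 0.1817, 0.2198], E[r] = 0.5148, γ^t·E[r] = 0.134954, running G = 1.489153
t=7: π = [0.3187, 0.2798, 0.1817, 0.2198], E[r] = 0.5148, γ^t·E[r] = 0.107959, running G = 1.597113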